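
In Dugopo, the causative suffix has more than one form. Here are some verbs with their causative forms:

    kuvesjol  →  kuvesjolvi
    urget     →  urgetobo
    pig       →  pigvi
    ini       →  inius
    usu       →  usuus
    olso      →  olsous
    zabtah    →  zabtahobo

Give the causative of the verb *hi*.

The pattern is voicing of the final sound: -obo when the stem ends in a voiceless consonant (*urget*, *zabtah*); -vi when the stem ends in a voiced consonant (*kuvesjol*, *pig*); -us when the stem ends in a vowel (*ini*, *usu*, *olso*).
*hi* — final sound /i/ (a vowel) → -us → *hius*.

hius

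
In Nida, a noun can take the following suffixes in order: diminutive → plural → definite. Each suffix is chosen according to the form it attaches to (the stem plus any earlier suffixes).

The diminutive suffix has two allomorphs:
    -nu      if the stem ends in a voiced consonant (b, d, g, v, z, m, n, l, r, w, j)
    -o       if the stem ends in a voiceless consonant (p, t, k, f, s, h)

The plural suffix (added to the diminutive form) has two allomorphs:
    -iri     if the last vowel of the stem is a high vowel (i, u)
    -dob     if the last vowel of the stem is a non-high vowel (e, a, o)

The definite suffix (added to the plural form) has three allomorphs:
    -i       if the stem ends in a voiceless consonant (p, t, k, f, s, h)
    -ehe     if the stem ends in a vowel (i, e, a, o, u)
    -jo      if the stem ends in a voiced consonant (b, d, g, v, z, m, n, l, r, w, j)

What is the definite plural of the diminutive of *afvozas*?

afvozasodobjo

*afvozas* — final consonant /s/ (voiceless) → -o → *afvozaso*.
The last vowel of the diminutive form *afvozaso* is /o/, which is a non-high vowel, so the plural suffix is -dob, giving *afvozasodob*.
The final sound of the plural form *afvozasodob* is /b/, which is a voiced consonant, so the definite suffix is -jo, giving *afvozasodobjo*.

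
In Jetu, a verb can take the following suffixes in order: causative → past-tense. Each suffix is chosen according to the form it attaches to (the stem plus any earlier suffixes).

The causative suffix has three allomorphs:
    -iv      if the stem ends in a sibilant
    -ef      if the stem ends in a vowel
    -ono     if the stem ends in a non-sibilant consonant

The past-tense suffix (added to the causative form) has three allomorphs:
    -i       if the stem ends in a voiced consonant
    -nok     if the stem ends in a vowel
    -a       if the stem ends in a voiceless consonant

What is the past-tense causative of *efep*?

efepononok

Since the final sound of *efep* is /p/ (a non-sibilant consonant), it takes -ono, giving *efepono*.
The causative form *efepono* — final sound /o/ (a vowel) → -nok → *efepononok*.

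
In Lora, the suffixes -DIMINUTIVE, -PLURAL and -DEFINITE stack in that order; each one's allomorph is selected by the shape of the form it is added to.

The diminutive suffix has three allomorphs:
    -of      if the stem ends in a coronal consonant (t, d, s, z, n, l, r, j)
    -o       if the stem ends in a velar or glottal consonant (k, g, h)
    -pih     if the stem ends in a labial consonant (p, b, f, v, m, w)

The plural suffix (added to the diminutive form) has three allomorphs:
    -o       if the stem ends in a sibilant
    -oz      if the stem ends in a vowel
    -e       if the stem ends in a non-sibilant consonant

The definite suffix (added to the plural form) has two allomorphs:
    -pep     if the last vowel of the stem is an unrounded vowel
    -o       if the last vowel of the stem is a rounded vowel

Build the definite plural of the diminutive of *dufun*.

dufunofepep

*dufun*: final consonant = /n/, coronal → -of → *dufunof*.
The final sound of the diminutive form *dufunof* is /f/, which is a non-sibilant consonant, so the plural suffix is -e, giving *dufunofe*.
The plural form *dufunofe* — last vowel /e/ (an unrounded vowel) → -pep → *dufunofepep*.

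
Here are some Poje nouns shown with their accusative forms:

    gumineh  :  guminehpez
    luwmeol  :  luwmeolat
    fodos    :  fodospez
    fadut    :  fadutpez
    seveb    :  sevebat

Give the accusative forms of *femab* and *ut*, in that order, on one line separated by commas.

The alternation tracks the final consonant of the stem — -pez when the stem ends in a voiceless consonant (*gumineh*, *fodos*, *fadut*); -at when the stem ends in a voiced consonant (*luwmeol*, *seveb*).
*femab*: final consonant = /b/, voiced → -at → *femabat*.
The final consonant of *ut* is /t/, which is voiceless, so the suffix is -pez, giving *utpez*.

femabat, utpez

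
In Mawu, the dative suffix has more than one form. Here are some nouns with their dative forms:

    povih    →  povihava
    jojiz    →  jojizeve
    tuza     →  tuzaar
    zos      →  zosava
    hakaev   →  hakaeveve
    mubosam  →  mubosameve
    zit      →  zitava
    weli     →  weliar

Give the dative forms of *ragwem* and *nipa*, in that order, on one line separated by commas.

ragwemeve, nipaar

The alternation tracks the final sound of the stem — -ava when the stem ends in a voiceless consonant (*povih*, *zos*, *zit*); -eve when the stem ends in a voiced consonant (*jojiz*, *hakaev*, *mubosam*); -ar when the stem ends in a vowel (*tuza*, *weli*).
*ragwem* — final sound /m/ (a voiced consonant) → -eve → *ragwemeve*.
*nipa*: final sound = /a/, a vowel → -ar → *nipaar*.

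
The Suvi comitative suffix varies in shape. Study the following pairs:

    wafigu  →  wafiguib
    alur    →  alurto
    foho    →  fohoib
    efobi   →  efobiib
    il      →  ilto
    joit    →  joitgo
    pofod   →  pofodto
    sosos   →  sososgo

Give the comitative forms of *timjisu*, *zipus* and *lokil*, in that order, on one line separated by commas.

Looking at the final sound of each stem: -go when the stem ends in a voiceless consonant (*joit*, *sosos*); -to when the stem ends in a voiced consonant (*alur*, *il*, *pofod*); -ib when the stem ends in a vowel (*wafigu*, *foho*, *efobi*).
*timjisu*: final sound = /u/, a vowel → -ib → *timjisuib*.
The final sound of *zipus* is /s/, which is a voiceless consonant, so the suffix is -go, giving *zipusgo*.
The final sound of *lokil* is /l/, which is a voiced consonant, so the suffix is -to, giving *lokilto*.

timjisuib, zipusgo, lokilto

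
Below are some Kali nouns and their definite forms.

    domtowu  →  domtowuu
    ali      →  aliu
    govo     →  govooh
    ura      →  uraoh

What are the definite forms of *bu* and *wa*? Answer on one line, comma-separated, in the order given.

buu, waoh

The pattern is height harmony: -u when the last vowel of the stem is a high vowel (*domtowu*, *ali*); -oh when the last vowel of the stem is a non-high vowel (*govo*, *ura*).
Since the last vowel of *bu* is /u/ (a high vowel), it takes -u, giving *buu*.
The last vowel of *wa* is /a/, which is a non-high vowel, so the suffix is -oh, giving *waoh*.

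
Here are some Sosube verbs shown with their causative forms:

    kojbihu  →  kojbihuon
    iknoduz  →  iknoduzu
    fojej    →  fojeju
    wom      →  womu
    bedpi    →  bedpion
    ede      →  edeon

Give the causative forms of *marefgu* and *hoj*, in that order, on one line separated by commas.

The alternation tracks the final sound of the stem — -u when the stem ends in a consonant (*iknoduz*, *fojej*, *wom*); -on when the stem ends in a vowel (*kojbihu*, *bedpi*, *ede*).
*marefgu*: final sound = /u/, a vowel → -on → *marefguon*.
The final sound of *hoj* is /j/, which is a consonant, so the suffix is -u, giving *hoju*.

marefguon, hoju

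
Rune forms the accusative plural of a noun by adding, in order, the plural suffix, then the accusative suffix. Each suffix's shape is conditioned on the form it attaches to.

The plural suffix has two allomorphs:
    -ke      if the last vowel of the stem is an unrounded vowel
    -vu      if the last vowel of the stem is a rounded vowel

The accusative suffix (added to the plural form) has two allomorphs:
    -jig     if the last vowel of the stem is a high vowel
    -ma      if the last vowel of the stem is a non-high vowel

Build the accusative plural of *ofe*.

The last vowel of *ofe* is /e/, which is an unrounded vowel, so the plural suffix is -ke, giving *ofeke*.
Since the last vowel of the plural form *ofeke* is /e/ (a non-high vowel), it takes -ma, giving *ofekema*.

ofekema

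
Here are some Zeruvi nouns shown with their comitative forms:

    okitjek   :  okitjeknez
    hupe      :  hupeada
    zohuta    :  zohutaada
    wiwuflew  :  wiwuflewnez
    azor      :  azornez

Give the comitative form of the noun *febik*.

The pattern is consonant vs. vowel: -nez when the stem ends in a consonant (*okitjek*, *wiwuflew*, *azor*); -ada when the stem ends in a vowel (*hupe*, *zohuta*).
The final sound of *febik* is /k/, which is a consonant, so the suffix is -nez, giving *febiknez*.

febiknez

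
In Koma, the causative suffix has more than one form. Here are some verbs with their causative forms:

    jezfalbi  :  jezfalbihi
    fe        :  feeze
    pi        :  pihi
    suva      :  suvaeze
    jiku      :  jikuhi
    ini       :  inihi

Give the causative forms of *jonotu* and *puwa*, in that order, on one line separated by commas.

The pattern is height harmony: -hi when the last vowel of the stem is a high vowel (*jezfalbi*, *pi*, *jiku*, *ini*); -eze when the last vowel of the stem is a non-high vowel (*fe*, *suva*).
The last vowel of *jonotu* is /u/, which is a high vowel, so the suffix is -hi, giving *jonotuhi*.
*puwa*: last vowel = /a/, a non-high vowel → -eze → *puwaeze*.

jonotuhi, puwaeze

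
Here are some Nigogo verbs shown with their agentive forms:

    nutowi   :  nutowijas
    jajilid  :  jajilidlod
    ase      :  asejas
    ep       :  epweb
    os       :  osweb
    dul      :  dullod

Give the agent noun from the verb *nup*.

The pattern is voicing of the final sound: -web when the stem ends in a voiceless consonant (*ep*, *os*); -lod when the stem ends in a voiced consonant (*jajilid*, *dul*); -jas when the stem ends in a vowel (*nutowi*, *ase*).
Since the final sound of *nup* is /p/ (a voiceless consonant), it takes -web, giving *nupweb*.

nupweb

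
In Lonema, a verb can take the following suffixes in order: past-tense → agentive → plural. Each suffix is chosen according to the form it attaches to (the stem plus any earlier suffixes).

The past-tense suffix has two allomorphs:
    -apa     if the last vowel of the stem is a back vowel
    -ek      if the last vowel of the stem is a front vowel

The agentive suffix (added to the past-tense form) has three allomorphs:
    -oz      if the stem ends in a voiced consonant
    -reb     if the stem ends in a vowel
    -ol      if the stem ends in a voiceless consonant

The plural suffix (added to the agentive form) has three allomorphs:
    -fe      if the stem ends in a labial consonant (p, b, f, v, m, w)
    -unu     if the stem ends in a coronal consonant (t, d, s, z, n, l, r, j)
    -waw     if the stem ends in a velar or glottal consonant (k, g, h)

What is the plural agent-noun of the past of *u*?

*u*: last vowel = /u/, a back vowel → -apa → *uapa*.
Since the final sound of the past-tense form *uapa* is /a/ (a vowel), it takes -reb, giving *uapareb*.
The agentive form *uapareb* — final consonant /b/ (labial) → -fe → *uaparebfe*.

uaparebfe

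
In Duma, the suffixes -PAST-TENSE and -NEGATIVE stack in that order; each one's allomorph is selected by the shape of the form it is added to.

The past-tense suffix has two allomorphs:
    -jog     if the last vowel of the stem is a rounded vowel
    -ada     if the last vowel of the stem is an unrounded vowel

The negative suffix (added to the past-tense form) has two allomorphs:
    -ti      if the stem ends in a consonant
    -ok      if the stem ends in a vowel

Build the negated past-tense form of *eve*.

Since the last vowel of *eve* is /e/ (an unrounded vowel), it takes -ada, giving *eveada*.
Since the final sound of the past-tense form *eveada* is /a/ (a vowel), it takes -ok, giving *eveadaok*.

eveadaok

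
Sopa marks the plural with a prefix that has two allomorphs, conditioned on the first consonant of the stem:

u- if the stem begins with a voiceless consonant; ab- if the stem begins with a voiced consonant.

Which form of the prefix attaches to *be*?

The first consonant of *be* is /b/, which is voiced, so the prefix is ab-.

ab-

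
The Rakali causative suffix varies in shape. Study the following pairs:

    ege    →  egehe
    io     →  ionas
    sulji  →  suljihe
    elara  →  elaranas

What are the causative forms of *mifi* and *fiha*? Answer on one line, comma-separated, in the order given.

The pattern is front/back vowel harmony: -he when the last vowel of the stem is a front vowel (*ege*, *sulji*); -nas when the last vowel of the stem is a back vowel (*io*, *elara*).
Since the last vowel of *mifi* is /i/ (a front vowel), it takes -he, giving *mifihe*.
The last vowel of *fiha* is /a/, which is a back vowel, so the suffix is -nas, giving *fihanas*.

mifihe, fihanas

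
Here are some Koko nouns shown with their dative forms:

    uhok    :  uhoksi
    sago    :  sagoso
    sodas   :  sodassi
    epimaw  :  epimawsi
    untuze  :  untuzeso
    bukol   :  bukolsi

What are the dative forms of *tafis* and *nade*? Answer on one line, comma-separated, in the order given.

The suffix is conditioned by the final sound: -si when the stem ends in a consonant (*uhok*, *sodas*, *epimaw*, *bukol*); -so when the stem ends in a vowel (*sago*, *untuze*).
The final sound of *tafis* is /s/, which is a consonant, so the suffix is -si, giving *tafissi*.
*nade* — final sound /e/ (a vowel) → -so → *nadeso*.

tafissi, nadeso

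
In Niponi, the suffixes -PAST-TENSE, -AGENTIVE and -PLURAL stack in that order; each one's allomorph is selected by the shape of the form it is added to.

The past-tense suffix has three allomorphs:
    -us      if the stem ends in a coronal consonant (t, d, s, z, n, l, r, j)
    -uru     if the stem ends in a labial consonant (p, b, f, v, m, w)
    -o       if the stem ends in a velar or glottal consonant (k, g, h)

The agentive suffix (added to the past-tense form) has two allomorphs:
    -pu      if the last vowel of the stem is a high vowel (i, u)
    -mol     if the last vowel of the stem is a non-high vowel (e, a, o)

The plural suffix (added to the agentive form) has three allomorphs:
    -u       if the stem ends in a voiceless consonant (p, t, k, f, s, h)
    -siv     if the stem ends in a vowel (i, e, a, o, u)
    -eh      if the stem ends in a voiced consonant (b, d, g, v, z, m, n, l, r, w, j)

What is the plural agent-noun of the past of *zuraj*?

The final consonant of *zuraj* is /j/, which is coronal, so the past-tense suffix is -us, giving *zurajus*.
The last vowel of the past-tense form *zurajus* is /u/, which is a high vowel, so the agentive suffix is -pu, giving *zurajuspu*.
The final sound of the agentive form *zurajuspu* is /u/, which is a vowel, so the plural suffix is -siv, giving *zurajuspusiv*.

zurajuspusiv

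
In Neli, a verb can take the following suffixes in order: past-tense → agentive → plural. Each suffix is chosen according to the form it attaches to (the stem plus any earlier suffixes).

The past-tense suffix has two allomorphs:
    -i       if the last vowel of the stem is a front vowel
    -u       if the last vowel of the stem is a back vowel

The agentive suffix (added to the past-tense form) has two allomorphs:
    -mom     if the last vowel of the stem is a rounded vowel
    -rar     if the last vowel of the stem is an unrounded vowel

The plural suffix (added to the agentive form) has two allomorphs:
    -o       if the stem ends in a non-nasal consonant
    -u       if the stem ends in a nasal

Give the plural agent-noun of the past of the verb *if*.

ifiraro

The last vowel of *if* is /i/, which is a front vowel, so the past-tense suffix is -i, giving *ifi*.
The past-tense form *ifi*: last vowel = /i/, an unrounded vowel → -rar → *ifirar*.
The final consonant of the agentive form *ifirar* is /r/, which is non-nasal, so the plural suffix is -o, giving *ifiraro*.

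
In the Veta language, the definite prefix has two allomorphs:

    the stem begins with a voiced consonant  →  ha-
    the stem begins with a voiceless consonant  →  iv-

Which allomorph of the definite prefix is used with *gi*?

*gi* — first consonant /g/ (voiced) → ha-.

ha-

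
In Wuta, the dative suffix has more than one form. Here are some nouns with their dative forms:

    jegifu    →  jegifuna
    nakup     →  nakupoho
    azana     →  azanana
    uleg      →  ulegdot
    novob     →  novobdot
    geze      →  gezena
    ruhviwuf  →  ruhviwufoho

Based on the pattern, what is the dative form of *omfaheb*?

The suffix is conditioned by the final sound: -oho when the stem ends in a voiceless consonant (*nakup*, *ruhviwuf*); -dot when the stem ends in a voiced consonant (*uleg*, *novob*); -na when the stem ends in a vowel (*jegifu*, *azana*, *geze*).
The final sound of *omfaheb* is /b/, which is a voiced consonant, so the suffix is -dot, giving *omfahebdot*.

omfahebdot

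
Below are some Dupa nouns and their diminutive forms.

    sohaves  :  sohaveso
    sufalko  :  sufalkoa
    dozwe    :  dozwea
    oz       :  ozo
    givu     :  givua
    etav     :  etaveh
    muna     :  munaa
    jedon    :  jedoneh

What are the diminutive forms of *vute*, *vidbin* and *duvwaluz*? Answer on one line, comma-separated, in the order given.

vutea, vidbineh, duvwaluzo

Looking at the final sound of each stem: -o when the stem ends in a sibilant (*sohaves*, *oz*); -eh when the stem ends in a non-sibilant consonant (*etav*, *jedon*); -a when the stem ends in a vowel (*sufalko*, *dozwe*, *givu*, *muna*).
*vute*: final sound = /e/, a vowel → -a → *vutea*.
The final sound of *vidbin* is /n/, which is a non-sibilant consonant, so the suffix is -eh, giving *vidbineh*.
Since the final sound of *duvwaluz* is /z/ (a sibilant), it takes -o, giving *duvwaluzo*.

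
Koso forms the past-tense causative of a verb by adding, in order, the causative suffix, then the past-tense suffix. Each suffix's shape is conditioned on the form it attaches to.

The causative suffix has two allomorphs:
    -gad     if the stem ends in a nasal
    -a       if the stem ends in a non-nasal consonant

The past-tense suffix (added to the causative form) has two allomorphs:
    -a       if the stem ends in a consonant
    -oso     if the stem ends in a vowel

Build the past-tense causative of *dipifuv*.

dipifuvaoso

The final consonant of *dipifuv* is /v/, which is non-nasal, so the causative suffix is -a, giving *dipifuva*.
The causative form *dipifuva* — final sound /a/ (a vowel) → -oso → *dipifuvaoso*.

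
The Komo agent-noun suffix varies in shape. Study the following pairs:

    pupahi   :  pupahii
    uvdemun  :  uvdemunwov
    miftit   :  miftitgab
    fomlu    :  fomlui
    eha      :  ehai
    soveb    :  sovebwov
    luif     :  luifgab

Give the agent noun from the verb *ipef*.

ipefgab

The suffix is conditioned by the final sound: -gab when the stem ends in a voiceless consonant (*miftit*, *luif*); -wov when the stem ends in a voiced consonant (*uvdemun*, *soveb*); -i when the stem ends in a vowel (*pupahi*, *fomlu*, *eha*).
*ipef*: final sound = /f/, a voiceless consonant → -gab → *ipefgab*.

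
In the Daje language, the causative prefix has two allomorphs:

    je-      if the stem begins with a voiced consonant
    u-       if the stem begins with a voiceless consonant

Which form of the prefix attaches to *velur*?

je-

*velur* — first consonant /v/ (voiced) → je-.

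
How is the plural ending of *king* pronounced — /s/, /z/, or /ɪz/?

/z/

The stem *king* ends in a voiced non-sibilant sound.
The plural suffix surfaces as /ɪz/ after sibilants, /s/ after other voiceless consonants, and /z/ after other voiced sounds.
So the plural -s on *king* is pronounced /z/.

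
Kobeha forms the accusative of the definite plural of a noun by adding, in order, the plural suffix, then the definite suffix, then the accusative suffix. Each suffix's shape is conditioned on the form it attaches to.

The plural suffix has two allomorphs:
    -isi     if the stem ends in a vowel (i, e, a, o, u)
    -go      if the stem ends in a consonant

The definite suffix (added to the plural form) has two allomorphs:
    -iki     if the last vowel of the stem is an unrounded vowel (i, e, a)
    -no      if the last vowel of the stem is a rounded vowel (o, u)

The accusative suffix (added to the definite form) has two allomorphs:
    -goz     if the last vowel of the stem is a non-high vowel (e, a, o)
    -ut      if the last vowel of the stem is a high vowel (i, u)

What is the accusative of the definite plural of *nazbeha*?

nazbehaisiikiut

Since the final sound of *nazbeha* is /a/ (a vowel), it takes -isi, giving *nazbehaisi*.
Since the last vowel of the plural form *nazbehaisi* is /i/ (an unrounded vowel), it takes -iki, giving *nazbehaisiiki*.
Since the last vowel of the definite form *nazbehaisiiki* is /i/ (a high vowel), it takes -ut, giving *nazbehaisiikiut*.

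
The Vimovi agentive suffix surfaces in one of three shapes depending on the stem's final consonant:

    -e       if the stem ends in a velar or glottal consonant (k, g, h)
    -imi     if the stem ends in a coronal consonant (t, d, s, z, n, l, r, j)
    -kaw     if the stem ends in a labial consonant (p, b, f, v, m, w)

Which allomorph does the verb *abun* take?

-imi

The final consonant of *abun* is /n/, which is coronal, so the suffix is -imi.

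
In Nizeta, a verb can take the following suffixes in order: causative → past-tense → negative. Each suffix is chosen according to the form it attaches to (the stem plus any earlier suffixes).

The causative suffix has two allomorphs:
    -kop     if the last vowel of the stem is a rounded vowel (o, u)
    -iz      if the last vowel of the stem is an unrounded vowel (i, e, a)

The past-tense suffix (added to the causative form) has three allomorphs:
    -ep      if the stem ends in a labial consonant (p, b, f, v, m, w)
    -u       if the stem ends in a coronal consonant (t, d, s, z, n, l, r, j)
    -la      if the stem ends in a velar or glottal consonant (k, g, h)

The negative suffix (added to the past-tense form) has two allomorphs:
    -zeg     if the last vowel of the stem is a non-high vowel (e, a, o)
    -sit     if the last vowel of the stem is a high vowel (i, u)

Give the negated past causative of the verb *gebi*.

*gebi*: last vowel = /i/, an unrounded vowel → -iz → *gebiiz*.
The final consonant of the causative form *gebiiz* is /z/, which is coronal, so the past-tense suffix is -u, giving *gebiizu*.
The past-tense form *gebiizu* — last vowel /u/ (a high vowel) → -sit → *gebiizusit*.

gebiizusit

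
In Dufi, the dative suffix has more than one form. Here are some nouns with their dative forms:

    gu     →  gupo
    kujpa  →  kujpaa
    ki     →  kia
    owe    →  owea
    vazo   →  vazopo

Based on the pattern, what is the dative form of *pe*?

The alternation tracks the last vowel of the stem — -po when the last vowel of the stem is a rounded vowel (*gu*, *vazo*); -a when the last vowel of the stem is an unrounded vowel (*kujpa*, *ki*, *owe*).
*pe* — last vowel /e/ (an unrounded vowel) → -a → *pea*.

pea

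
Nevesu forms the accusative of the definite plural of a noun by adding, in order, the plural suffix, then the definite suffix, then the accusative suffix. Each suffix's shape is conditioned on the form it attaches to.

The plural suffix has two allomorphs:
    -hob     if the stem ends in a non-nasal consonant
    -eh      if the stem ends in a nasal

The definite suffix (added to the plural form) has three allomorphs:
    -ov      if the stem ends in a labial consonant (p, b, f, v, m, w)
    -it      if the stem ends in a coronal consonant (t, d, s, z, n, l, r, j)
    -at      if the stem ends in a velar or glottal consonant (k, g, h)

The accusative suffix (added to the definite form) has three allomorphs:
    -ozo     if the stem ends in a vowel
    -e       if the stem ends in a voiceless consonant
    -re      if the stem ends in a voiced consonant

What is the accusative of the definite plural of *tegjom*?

Since the final consonant of *tegjom* is /m/ (a nasal), it takes -eh, giving *tegjomeh*.
The plural form *tegjomeh*: final consonant = /h/, velar/glottal → -at → *tegjomehat*.
The definite form *tegjomehat* — final sound /t/ (a voiceless consonant) → -e → *tegjomehate*.

tegjomehate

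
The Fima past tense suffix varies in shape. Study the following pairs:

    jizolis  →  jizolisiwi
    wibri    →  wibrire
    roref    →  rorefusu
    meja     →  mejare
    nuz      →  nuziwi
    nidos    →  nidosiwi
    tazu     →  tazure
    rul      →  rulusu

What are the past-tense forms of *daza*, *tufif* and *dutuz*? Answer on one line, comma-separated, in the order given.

The suffix is conditioned by the final sound: -iwi when the stem ends in a sibilant (*jizolis*, *nuz*, *nidos*); -usu when the stem ends in a non-sibilant consonant (*roref*, *rul*); -re when the stem ends in a vowel (*wibri*, *meja*, *tazu*).
Since the final sound of *daza* is /a/ (a vowel), it takes -re, giving *dazare*.
*tufif* — final sound /f/ (a non-sibilant consonant) → -usu → *tufifusu*.
*dutuz*: final sound = /z/, a sibilant → -iwi → *dutuziwi*.

dazare, tufifusu, dutuziwi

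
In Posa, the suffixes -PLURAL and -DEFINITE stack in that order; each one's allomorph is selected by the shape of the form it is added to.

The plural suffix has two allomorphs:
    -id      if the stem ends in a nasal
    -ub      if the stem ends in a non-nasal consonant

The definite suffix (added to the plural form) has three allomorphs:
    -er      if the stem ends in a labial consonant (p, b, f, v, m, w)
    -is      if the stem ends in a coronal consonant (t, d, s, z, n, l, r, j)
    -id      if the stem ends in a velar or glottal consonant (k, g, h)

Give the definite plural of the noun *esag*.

esaguber

The final consonant of *esag* is /g/, which is non-nasal, so the plural suffix is -ub, giving *esagub*.
The plural form *esagub* — final consonant /b/ (labial) → -er → *esaguber*.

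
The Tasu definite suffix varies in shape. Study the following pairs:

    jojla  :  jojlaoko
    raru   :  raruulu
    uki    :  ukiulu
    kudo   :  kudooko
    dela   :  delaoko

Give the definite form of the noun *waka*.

The alternation tracks the last vowel of the stem — -ulu when the last vowel of the stem is a high vowel (*raru*, *uki*); -oko when the last vowel of the stem is a non-high vowel (*jojla*, *kudo*, *dela*).
*waka*: last vowel = /a/, a non-high vowel → -oko → *wakaoko*.

wakaoko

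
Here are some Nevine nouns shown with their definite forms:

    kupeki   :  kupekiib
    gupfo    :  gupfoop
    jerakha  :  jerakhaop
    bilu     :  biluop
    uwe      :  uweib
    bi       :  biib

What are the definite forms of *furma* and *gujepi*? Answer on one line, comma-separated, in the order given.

furmaop, gujepiib

The pattern is front/back vowel harmony: -ib when the last vowel of the stem is a front vowel (*kupeki*, *uwe*, *bi*); -op when the last vowel of the stem is a back vowel (*gupfo*, *jerakha*, *bilu*).
The last vowel of *furma* is /a/, which is a back vowel, so the suffix is -op, giving *furmaop*.
*gujepi*: last vowel = /i/, a front vowel → -ib → *gujepiib*.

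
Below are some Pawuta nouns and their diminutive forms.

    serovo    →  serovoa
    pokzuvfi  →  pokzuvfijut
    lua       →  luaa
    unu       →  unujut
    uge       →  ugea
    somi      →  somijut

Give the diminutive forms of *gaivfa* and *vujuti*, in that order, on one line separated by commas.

The alternation tracks the last vowel of the stem — -jut when the last vowel of the stem is a high vowel (*pokzuvfi*, *unu*, *somi*); -a when the last vowel of the stem is a non-high vowel (*serovo*, *lua*, *uge*).
*gaivfa* — last vowel /a/ (a non-high vowel) → -a → *gaivfaa*.
Since the last vowel of *vujuti* is /i/ (a high vowel), it takes -jut, giving *vujutijut*.

gaivfaa, vujutijut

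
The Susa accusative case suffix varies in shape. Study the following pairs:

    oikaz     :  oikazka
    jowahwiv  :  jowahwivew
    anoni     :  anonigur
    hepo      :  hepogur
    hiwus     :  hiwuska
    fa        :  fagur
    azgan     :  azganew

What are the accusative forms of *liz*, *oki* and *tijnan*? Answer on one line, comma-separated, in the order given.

The pattern is sibilance of the final sound: -ka when the stem ends in a sibilant (*oikaz*, *hiwus*); -ew when the stem ends in a non-sibilant consonant (*jowahwiv*, *azgan*); -gur when the stem ends in a vowel (*anoni*, *hepo*, *fa*).
Since the final sound of *liz* is /z/ (a sibilant), it takes -ka, giving *lizka*.
*oki* — final sound /i/ (a vowel) → -gur → *okigur*.
*tijnan* — final sound /n/ (a non-sibilant consonant) → -ew → *tijnanew*.

lizka, okigur, tijnanew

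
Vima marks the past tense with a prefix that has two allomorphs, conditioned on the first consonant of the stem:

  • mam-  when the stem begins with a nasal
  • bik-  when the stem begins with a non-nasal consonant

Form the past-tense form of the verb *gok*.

*gok*: first consonant = /g/, non-nasal → bik- → *bikgok*.

bikgok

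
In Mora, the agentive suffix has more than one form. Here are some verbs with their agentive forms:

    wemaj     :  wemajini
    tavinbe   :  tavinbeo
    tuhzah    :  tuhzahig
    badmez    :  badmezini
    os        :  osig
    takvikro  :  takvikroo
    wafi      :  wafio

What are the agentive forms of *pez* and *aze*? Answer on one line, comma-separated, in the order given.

The suffix is conditioned by the final sound: -ig when the stem ends in a voiceless consonant (*tuhzah*, *os*); -ini when the stem ends in a voiced consonant (*wemaj*, *badmez*); -o when the stem ends in a vowel (*tavinbe*, *takvikro*, *wafi*).
The final sound of *pez* is /z/, which is a voiced consonant, so the suffix is -ini, giving *pezini*.
Since the final sound of *aze* is /e/ (a vowel), it takes -o, giving *azeo*.

pezini, azeo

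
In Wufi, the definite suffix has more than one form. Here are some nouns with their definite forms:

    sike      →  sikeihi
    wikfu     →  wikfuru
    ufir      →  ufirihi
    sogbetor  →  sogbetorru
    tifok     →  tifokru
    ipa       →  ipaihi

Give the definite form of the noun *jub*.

jubru

Looking at the last vowel of each stem: -ru when the last vowel of the stem is a rounded vowel (*wikfu*, *sogbetor*, *tifok*); -ihi when the last vowel of the stem is an unrounded vowel (*sike*, *ufir*, *ipa*).
*jub* — last vowel /u/ (a rounded vowel) → -ru → *jubru*.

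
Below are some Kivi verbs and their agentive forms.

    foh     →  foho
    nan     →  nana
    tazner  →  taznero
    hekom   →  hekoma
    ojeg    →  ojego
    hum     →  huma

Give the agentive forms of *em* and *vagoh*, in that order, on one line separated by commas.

Looking at the final consonant of each stem: -a when the stem ends in a nasal (*nan*, *hekom*, *hum*); -o when the stem ends in a non-nasal consonant (*foh*, *tazner*, *ojeg*).
*em*: final consonant = /m/, a nasal → -a → *ema*.
Since the final consonant of *vagoh* is /h/ (non-nasal), it takes -o, giving *vagoho*.

ema, vagoho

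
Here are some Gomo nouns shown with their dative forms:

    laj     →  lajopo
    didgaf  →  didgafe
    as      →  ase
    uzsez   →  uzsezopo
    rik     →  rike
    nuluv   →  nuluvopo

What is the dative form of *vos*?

The pattern is voicing of the final consonant: -e when the stem ends in a voiceless consonant (*didgaf*, *as*, *rik*); -opo when the stem ends in a voiced consonant (*laj*, *uzsez*, *nuluv*).
*vos*: final consonant = /s/, voiceless → -e → *vose*.

vose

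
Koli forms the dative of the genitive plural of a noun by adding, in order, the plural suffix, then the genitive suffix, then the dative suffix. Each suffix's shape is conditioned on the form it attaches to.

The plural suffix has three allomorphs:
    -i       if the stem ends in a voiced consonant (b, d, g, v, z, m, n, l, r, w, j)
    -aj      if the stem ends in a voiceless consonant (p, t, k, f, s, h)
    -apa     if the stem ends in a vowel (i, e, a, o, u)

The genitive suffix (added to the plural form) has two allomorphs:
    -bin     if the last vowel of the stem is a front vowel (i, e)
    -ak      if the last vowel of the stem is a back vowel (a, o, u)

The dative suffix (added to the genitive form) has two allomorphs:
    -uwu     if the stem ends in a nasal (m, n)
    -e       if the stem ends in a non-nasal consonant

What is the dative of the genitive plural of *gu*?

guapaake

The final sound of *gu* is /u/, which is a vowel, so the plural suffix is -apa, giving *guapa*.
Since the last vowel of the plural form *guapa* is /a/ (a back vowel), it takes -ak, giving *guapaak*.
The final consonant of the genitive form *guapaak* is /k/, which is non-nasal, so the dative suffix is -e, giving *guapaake*.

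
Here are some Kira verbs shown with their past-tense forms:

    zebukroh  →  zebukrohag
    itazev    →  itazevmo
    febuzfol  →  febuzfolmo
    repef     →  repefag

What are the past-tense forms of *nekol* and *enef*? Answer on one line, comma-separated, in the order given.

The pattern is voicing of the final consonant: -ag when the stem ends in a voiceless consonant (*zebukroh*, *repef*); -mo when the stem ends in a voiced consonant (*itazev*, *febuzfol*).
*nekol* — final consonant /l/ (voiced) → -mo → *nekolmo*.
*enef*: final consonant = /f/, voiceless → -ag → *enefag*.

nekolmo, enefag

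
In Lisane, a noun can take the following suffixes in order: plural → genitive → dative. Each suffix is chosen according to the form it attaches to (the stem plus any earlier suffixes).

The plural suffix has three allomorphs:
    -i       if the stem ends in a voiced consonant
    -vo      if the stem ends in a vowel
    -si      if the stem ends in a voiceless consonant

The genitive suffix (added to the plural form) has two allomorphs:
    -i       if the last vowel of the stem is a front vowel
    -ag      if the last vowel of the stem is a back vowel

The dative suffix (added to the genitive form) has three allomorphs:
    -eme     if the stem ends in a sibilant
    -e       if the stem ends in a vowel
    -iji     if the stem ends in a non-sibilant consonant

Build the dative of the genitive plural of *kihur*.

kihuriie

Since the final sound of *kihur* is /r/ (a voiced consonant), it takes -i, giving *kihuri*.
The plural form *kihuri* — last vowel /i/ (a front vowel) → -i → *kihurii*.
The genitive form *kihurii*: final sound = /i/, a vowel → -e → *kihuriie*.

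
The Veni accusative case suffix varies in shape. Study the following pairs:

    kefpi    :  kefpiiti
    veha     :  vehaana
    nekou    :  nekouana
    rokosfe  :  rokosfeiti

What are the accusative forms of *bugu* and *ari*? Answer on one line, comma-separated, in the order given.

The suffix is conditioned by the last vowel: -iti when the last vowel of the stem is a front vowel (*kefpi*, *rokosfe*); -ana when the last vowel of the stem is a back vowel (*veha*, *nekou*).
*bugu* — last vowel /u/ (a back vowel) → -ana → *buguana*.
The last vowel of *ari* is /i/, which is a front vowel, so the suffix is -iti, giving *ariiti*.

buguana, ariiti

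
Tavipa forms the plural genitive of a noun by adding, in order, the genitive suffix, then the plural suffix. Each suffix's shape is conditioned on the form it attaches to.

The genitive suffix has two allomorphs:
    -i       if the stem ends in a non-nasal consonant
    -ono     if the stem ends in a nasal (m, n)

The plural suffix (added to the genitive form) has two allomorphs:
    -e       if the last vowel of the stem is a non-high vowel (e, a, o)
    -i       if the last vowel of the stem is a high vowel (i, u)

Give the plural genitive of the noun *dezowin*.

dezowinonoe

*dezowin* — final consonant /n/ (a nasal) → -ono → *dezowinono*.
The last vowel of the genitive form *dezowinono* is /o/, which is a non-high vowel, so the plural suffix is -e, giving *dezowinonoe*.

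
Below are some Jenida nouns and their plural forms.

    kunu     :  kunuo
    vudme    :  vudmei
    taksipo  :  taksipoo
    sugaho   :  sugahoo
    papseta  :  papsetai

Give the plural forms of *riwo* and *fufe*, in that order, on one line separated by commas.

riwoo, fufei

Looking at the last vowel of each stem: -o when the last vowel of the stem is a rounded vowel (*kunu*, *taksipo*, *sugaho*); -i when the last vowel of the stem is an unrounded vowel (*vudme*, *papseta*).
The last vowel of *riwo* is /o/, which is a rounded vowel, so the suffix is -o, giving *riwoo*.
*fufe*: last vowel = /e/, an unrounded vowel → -i → *fufei*.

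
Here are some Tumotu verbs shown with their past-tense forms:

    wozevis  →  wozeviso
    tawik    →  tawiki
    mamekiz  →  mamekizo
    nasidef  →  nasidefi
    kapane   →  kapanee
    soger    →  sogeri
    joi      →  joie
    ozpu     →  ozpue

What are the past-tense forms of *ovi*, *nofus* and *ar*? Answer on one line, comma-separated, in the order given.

ovie, nofuso, ari

The alternation tracks the final sound of the stem — -o when the stem ends in a sibilant (*wozevis*, *mamekiz*); -i when the stem ends in a non-sibilant consonant (*tawik*, *nasidef*, *soger*); -e when the stem ends in a vowel (*kapane*, *joi*, *ozpu*).
The final sound of *ovi* is /i/, which is a vowel, so the suffix is -e, giving *ovie*.
*nofus* — final sound /s/ (a sibilant) → -o → *nofuso*.
*ar* — final sound /r/ (a non-sibilant consonant) → -i → *ari*.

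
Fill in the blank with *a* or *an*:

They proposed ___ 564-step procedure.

a

The indefinite article is chosen by the initial *sound* of the following word, not its spelling.
The number *564* is spoken "five hundred …", beginning with /faɪv/ — a consonant sound.
So the article is *a*: They proposed a 564-step procedure.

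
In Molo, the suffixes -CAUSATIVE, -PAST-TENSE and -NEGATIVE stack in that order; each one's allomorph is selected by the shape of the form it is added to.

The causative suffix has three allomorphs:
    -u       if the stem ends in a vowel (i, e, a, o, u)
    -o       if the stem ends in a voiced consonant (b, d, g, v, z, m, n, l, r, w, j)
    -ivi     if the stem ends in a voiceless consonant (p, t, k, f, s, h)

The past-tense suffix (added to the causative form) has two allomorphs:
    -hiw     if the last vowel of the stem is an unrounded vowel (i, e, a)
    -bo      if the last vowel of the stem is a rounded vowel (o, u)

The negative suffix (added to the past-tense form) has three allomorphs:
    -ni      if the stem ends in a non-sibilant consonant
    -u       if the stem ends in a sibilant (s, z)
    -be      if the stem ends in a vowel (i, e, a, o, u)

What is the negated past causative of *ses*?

The final sound of *ses* is /s/, which is a voiceless consonant, so the causative suffix is -ivi, giving *sesivi*.
The last vowel of the causative form *sesivi* is /i/, which is an unrounded vowel, so the past-tense suffix is -hiw, giving *sesivihiw*.
The past-tense form *sesivihiw* — final sound /w/ (a non-sibilant consonant) → -ni → *sesivihiwni*.

sesivihiwni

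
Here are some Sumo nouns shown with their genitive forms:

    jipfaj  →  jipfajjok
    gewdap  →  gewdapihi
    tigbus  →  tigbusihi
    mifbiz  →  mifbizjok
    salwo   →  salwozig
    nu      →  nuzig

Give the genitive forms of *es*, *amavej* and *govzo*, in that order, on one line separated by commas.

Looking at the final sound of each stem: -ihi when the stem ends in a voiceless consonant (*gewdap*, *tigbus*); -jok when the stem ends in a voiced consonant (*jipfaj*, *mifbiz*); -zig when the stem ends in a vowel (*salwo*, *nu*).
The final sound of *es* is /s/, which is a voiceless consonant, so the suffix is -ihi, giving *esihi*.
*amavej*: final sound = /j/, a voiced consonant → -jok → *amavejjok*.
*govzo* — final sound /o/ (a vowel) → -zig → *govzozig*.

esihi, amavejjok, govzozig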